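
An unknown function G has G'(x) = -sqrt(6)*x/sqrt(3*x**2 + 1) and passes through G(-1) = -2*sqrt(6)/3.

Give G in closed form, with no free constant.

G'(x) matches the chain-rule pattern g'(h)*h' with inner function h(x) = 2*x**2 + 2/3; substituting u = h(x) collapses the integral.
A general antiderivative is -sqrt(2*x**2 + 2/3) + C.
The condition gives C = -2*sqrt(6)/3 - (-2*sqrt(6)/3) = 0.
So G(x) = -sqrt(2*x**2 + 2/3).
Check: d/dx[-sqrt(2*x**2 + 2/3)] = -sqrt(6)*x/sqrt(3*x**2 + 1) = G'(x).

G(x) = -sqrt(2*x**2 + 2/3)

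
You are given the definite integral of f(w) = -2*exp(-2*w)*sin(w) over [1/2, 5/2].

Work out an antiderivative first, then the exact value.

Antiderivative: F(w) = 4*exp(-2*w)*sin(w)/5 + 2*exp(-2*w)*cos(w)/5; value = -4*exp(-1)*sin(1/2)/5 - 2*exp(-1)*cos(1/2)/5 + 2*exp(-5)*cos(5/2)/5 + 4*exp(-5)*sin(5/2)/5

Any candidate F(w) must reproduce f(w) exactly when differentiated.
F(w) = 4*exp(-2*w)*sin(w)/5 + 2*exp(-2*w)*cos(w)/5 is an antiderivative of f.
Check: d/dw[4*exp(-2*w)*sin(w)/5 + 2*exp(-2*w)*cos(w)/5] = -2*exp(-2*w)*sin(w) = f(w).
F(5/2) = 2*exp(-5)*cos(5/2)/5 + 4*exp(-5)*sin(5/2)/5; F(1/2) = 2*exp(-1)*cos(1/2)/5 + 4*exp(-1)*sin(1/2)/5.
Integral = F(5/2) - F(1/2) = -4*exp(-1)*sin(1/2)/5 - 2*exp(-1)*cos(1/2)/5 + 2*exp(-5)*cos(5/2)/5 + 4*exp(-5)*sin(5/2)/5.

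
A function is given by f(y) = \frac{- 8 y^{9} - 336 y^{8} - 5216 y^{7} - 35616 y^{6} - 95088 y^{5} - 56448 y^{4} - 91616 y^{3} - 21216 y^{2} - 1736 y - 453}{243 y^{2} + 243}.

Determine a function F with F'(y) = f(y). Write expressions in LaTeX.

An antiderivative is F(y) = - \frac{y^{8}}{243} - \frac{16 y^{7}}{81} - \frac{868 y^{6}}{243} - \frac{784 y^{5}}{27} - \frac{7490 y^{4}}{81} - \frac{784 y^{3}}{27} - \frac{868 y^{2}}{243} - \frac{16 y}{81} - \frac{5 \operatorname{atan}{\left(y \right)}}{3}.

A candidate is checked by its d/dy: the result must match f(y).
Check: d/dy[- \frac{y^{8}}{243} - \frac{16 y^{7}}{81} - \frac{868 y^{6}}{243} - \frac{784 y^{5}}{27} - \frac{7490 y^{4}}{81} - \frac{784 y^{3}}{27} - \frac{868 y^{2}}{243} - \frac{16 y}{81} - \frac{5 \operatorname{atan}{\left(y \right)}}{3}] = \frac{- 8 y^{9} - 336 y^{8} - 5216 y^{7} - 35616 y^{6} - 95088 y^{5} - 56448 y^{4} - 91616 y^{3} - 21216 y^{2} - 1736 y - 453}{243 y^{2} + 243} = f(y).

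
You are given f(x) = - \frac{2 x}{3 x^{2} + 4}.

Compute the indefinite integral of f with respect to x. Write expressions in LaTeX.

F(x) = - \frac{\log{\left(\frac{3 x^{2}}{2} + 2 \right)}}{3} + C

The substitution u = \frac{3 x^{2}}{2} + 2 works: f is exactly (dF/du)*(du/dx) for that inner function.
Check: d/dx[- \frac{\log{\left(\frac{3 x^{2}}{2} + 2 \right)}}{3}] = - \frac{2 x}{3 x^{2} + 4} = f(x).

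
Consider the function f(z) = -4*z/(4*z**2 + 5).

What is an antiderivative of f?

An antiderivative is F(z) = -log(2*z**2 + 5/2)/2.

The substitution u = 2*z**2 + 5/2 works: f is exactly (dF/du)*(du/dz) for that inner function.
Check: d/dz[-log(2*z**2 + 5/2)/2] = -4*z/(4*z**2 + 5) = f(z).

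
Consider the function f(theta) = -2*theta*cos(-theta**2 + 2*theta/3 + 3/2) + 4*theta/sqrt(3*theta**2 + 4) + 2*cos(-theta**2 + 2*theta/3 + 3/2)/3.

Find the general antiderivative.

The integrand splits into summands that can be handled one at a time.
Check: d/dtheta[4*sqrt(3*theta**2 + 4)/3 + sin(-theta**2 + 2*theta/3 + 3/2)] = (-6*theta*sqrt(3*theta**2 + 4)*cos(-theta**2 + 2*theta/3 + 3/2) + 12*theta + 2*sqrt(3*theta**2 + 4)*cos(-theta**2 + 2*theta/3 + 3/2))/(3*sqrt(3*theta**2 + 4)), which equals f(theta).

F(theta) = 4*sqrt(3*theta**2 + 4)/3 + sin(-theta**2 + 2*theta/3 + 3/2) + C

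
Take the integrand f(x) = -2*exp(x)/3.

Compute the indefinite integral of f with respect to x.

Whatever form F(x) takes, F'(x) = f(x) is non-negotiable.
Check: d/dx[-2*exp(x)/3] = -2*exp(x)/3 = f(x).

F(x) = -2*exp(x)/3 + C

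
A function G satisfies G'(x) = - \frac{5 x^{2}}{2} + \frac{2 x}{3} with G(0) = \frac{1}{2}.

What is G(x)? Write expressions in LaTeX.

The integrand splits into summands that can be handled one at a time.
A general antiderivative is - \frac{5 x^{3}}{6} + \frac{x^{2}}{3} + C.
The condition gives C = \frac{1}{2} - (0) = \frac{1}{2}.
So G(x) = \frac{- 5 x^{3} + 2 x^{2} + 3}{6}.
Check: d/dx[\frac{- 5 x^{3} + 2 x^{2} + 3}{6}] = - \frac{5 x^{2}}{2} + \frac{2 x}{3} = G'(x).

G(x) = \frac{- 5 x^{3} + 2 x^{2} + 3}{6}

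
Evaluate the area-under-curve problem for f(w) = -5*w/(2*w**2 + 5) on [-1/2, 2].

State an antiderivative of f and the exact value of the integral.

Antiderivative: F(w) = -5*log(2*w**2 + 5)/4; value = -5*log(13)/4 + 5*log(11/2)/4

f matches the chain-rule pattern g'(h)*h' with inner function h(w) = 2*w**2 + 5; substituting u = h(w) collapses the integral.
F(w) = -5*log(2*w**2 + 5)/4 is an antiderivative of f.
Check: d/dw[-5*log(2*w**2 + 5)/4] = -5*w/(2*w**2 + 5) = f(w).
F(2) = -5*log(13)/4; F(-1/2) = -5*log(11/2)/4.
Integral = F(2) - F(-1/2) = -5*log(13)/4 + 5*log(11/2)/4.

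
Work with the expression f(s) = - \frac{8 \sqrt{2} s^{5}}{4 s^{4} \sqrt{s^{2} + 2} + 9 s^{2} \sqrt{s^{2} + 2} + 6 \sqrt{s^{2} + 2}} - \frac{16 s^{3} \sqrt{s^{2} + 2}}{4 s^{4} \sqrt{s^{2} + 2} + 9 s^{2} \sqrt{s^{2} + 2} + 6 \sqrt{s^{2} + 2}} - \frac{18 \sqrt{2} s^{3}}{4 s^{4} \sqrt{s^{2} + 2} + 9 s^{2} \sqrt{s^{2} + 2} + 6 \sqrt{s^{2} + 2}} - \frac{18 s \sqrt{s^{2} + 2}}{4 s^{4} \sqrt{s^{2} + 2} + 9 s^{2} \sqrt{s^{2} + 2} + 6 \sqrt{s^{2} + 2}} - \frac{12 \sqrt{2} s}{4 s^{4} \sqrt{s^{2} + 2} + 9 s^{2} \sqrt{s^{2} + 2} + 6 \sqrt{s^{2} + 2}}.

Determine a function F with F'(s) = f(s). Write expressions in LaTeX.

The integrand splits into summands that can be handled one at a time.
Check: d/ds[- 2 \sqrt{2 s^{2} + 4} - \log{\left(\frac{2 s^{4}}{3} + \frac{3 s^{2}}{2} + 1 \right)}] = \frac{- 8 \sqrt{2} s^{5} - 16 s^{3} \sqrt{s^{2} + 2} - 18 \sqrt{2} s^{3} - 18 s \sqrt{s^{2} + 2} - 12 \sqrt{2} s}{4 s^{4} \sqrt{s^{2} + 2} + 9 s^{2} \sqrt{s^{2} + 2} + 6 \sqrt{s^{2} + 2}}, which equals f(s).

An antiderivative is F(s) = - 2 \sqrt{2 s^{2} + 4} - \log{\left(\frac{2 s^{4}}{3} + \frac{3 s^{2}}{2} + 1 \right)}.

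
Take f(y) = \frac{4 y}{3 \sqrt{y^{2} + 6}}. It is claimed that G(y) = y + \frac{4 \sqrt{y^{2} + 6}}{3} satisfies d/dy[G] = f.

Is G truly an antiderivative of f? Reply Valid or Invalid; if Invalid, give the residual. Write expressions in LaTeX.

d/dy[G] = \frac{4 y + 3 \sqrt{y^{2} + 6}}{3 \sqrt{y^{2} + 6}}
d/dy[G] - f(y) = 1 != 0.

Invalid: d/dy[G] - f = 1, which is not 0.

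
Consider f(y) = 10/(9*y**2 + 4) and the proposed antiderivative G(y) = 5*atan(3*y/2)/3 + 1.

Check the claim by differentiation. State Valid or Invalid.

Valid. The derivative of G reproduces f.

d/dy[G] = 10/(9*y**2 + 4)
This equals f(y) exactly, so the claim holds.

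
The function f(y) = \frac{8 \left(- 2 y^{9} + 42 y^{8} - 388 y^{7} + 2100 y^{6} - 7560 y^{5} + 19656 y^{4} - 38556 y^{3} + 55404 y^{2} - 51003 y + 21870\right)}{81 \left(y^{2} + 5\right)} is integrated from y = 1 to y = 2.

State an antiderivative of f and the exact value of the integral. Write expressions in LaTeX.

Whatever form F(y) takes, F'(y) = f(y) is non-negotiable.
F(y) = - 2 \left(- \frac{y^{2}}{3} + 2 y - 3\right)^{4} + \frac{4 \log{\left(y^{2} + 5 \right)}}{3} is an antiderivative of f.
Check: d/dy[- 2 \left(- \frac{y^{2}}{3} + 2 y - 3\right)^{4} + \frac{4 \log{\left(y^{2} + 5 \right)}}{3}] = \frac{- 16 y^{9} + 336 y^{8} - 3104 y^{7} + 16800 y^{6} - 60480 y^{5} + 157248 y^{4} - 308448 y^{3} + 443232 y^{2} - 408024 y + 174960}{81 y^{2} + 405}, which equals f(y).
F(2) = - \frac{2}{81} + \frac{4 \log{\left(9 \right)}}{3}; F(1) = - \frac{512}{81} + \frac{4 \log{\left(6 \right)}}{3}.
Integral = F(2) - F(1) = - \frac{4 \log{\left(6 \right)}}{3} + \frac{4 \log{\left(9 \right)}}{3} + \frac{170}{27}.

Antiderivative: F(y) = - 2 \left(- \frac{y^{2}}{3} + 2 y - 3\right)^{4} + \frac{4 \log{\left(y^{2} + 5 \right)}}{3}; value = - \frac{4 \log{\left(6 \right)}}{3} + \frac{4 \log{\left(9 \right)}}{3} + \frac{170}{27}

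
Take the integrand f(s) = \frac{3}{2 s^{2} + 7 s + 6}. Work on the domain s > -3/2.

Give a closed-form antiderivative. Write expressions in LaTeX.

Factor the denominator (\left(s + 2\right) \left(2 s + 3\right)) and decompose: f = \frac{6}{2 s + 3} - \frac{3}{s + 2}; each piece integrates to a log, atan, or power term.
Check: d/ds[3 \log{\left(s + \frac{3}{2} \right)} - 3 \log{\left(s + 2 \right)}] = \frac{3}{2 s^{2} + 7 s + 6} = f(s).

An antiderivative is F(s) = 3 \log{\left(s + \frac{3}{2} \right)} - 3 \log{\left(s + 2 \right)}.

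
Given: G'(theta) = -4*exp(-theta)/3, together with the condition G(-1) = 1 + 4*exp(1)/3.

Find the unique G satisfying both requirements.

G(theta) = (3*exp(theta) + 4)*exp(-theta)/3

A candidate passes only if d/dtheta[G] lands on the given G'(theta) exactly.
A general antiderivative is 4*exp(-theta)/3 + C.
The condition gives C = 1 + 4*exp(1)/3 - (4*exp(1)/3) = 1.
So G(theta) = (3*exp(theta) + 4)*exp(-theta)/3.
Check: d/dtheta[(3*exp(theta) + 4)*exp(-theta)/3] = -4*exp(-theta)/3 = G'(theta).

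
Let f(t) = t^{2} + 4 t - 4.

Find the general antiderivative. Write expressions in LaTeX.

Integrate term by term and add the pieces.
Check: d/dt[\frac{t^{3}}{3} + 2 t^{2} - 4 t] = t^{2} + 4 t - 4 = f(t).

F(t) = \frac{t^{3}}{3} + 2 t^{2} - 4 t + C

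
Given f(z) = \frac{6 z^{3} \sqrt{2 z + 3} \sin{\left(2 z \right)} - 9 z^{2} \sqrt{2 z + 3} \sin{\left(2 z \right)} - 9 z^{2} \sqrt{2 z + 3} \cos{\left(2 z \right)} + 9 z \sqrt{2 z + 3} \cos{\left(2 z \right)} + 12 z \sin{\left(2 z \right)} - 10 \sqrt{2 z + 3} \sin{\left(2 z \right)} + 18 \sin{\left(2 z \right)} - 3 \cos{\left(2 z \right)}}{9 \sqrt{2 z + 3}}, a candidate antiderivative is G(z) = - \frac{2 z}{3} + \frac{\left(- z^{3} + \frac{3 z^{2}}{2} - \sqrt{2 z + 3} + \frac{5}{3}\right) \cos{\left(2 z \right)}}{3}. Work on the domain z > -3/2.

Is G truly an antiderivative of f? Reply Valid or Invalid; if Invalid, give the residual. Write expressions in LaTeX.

d/dz[G] = \frac{6 z^{3} \sqrt{2 z + 3} \sin{\left(2 z \right)} - 9 z^{2} \sqrt{2 z + 3} \sin{\left(2 z \right)} - 9 z^{2} \sqrt{2 z + 3} \cos{\left(2 z \right)} + 9 z \sqrt{2 z + 3} \cos{\left(2 z \right)} + 12 z \sin{\left(2 z \right)} - 10 \sqrt{2 z + 3} \sin{\left(2 z \right)} - 6 \sqrt{2 z + 3} + 18 \sin{\left(2 z \right)} - 3 \cos{\left(2 z \right)}}{9 \sqrt{2 z + 3}}
d/dz[G] - f(z) = - \frac{2}{3} != 0.

Invalid: d/dz[G] - f = - \frac{2}{3}, which is not 0.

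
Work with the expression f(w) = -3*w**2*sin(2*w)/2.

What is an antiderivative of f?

Since d/dw undoes antidifferentiation here, F'(w) = f(w) is required of F(w).
Check: d/dw[3*w**2*cos(2*w)/4 - 3*w*sin(2*w)/4 - 3*cos(2*w)/8] = -3*w**2*sin(2*w)/2 = f(w).

An antiderivative is F(w) = 3*w**2*cos(2*w)/4 - 3*w*sin(2*w)/4 - 3*cos(2*w)/8.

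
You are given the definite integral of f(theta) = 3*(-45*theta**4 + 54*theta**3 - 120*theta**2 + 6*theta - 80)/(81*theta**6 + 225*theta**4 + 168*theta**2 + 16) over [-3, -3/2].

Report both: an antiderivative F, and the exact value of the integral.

Antiderivative: F(theta) = -5*atan(3*theta) - 3/(2*(3*theta**2/2 + 2)); value = -5*atan(9) - 243/1333 + 5*atan(9/2)

Recover f(theta) by differentiating a candidate F(theta); any mismatch rules it out.
F(theta) = -5*atan(3*theta) - 3/(2*(3*theta**2/2 + 2)) is an antiderivative of f.
Check: d/dtheta[-5*atan(3*theta) - 3/(2*(3*theta**2/2 + 2))] = (-135*theta**4 + 162*theta**3 - 360*theta**2 + 18*theta - 240)/(81*theta**6 + 225*theta**4 + 168*theta**2 + 16), which equals f(theta).
F(-3/2) = -12/43 + 5*atan(9/2); F(-3) = -3/31 + 5*atan(9).
Integral = F(-3/2) - F(-3) = -5*atan(9) - 243/1333 + 5*atan(9/2).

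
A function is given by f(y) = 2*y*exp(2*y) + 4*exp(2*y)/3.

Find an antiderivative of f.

An antiderivative is F(y) = (6*y + 1)*exp(2*y)/6.

f has the shape u'v + uv' for u = y + 1/6 and v = exp(2*y) — it is the derivative of the product u*v.
Check: d/dy[(6*y + 1)*exp(2*y)/6] = 2*y*exp(2*y) + 4*exp(2*y)/3 = f(y).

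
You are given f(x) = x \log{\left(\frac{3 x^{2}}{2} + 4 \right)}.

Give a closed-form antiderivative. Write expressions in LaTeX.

An antiderivative F(x) passes only if d/dx[F] lands on f(x) exactly.
Check: d/dx[\frac{x^{2} \log{\left(\frac{3 x^{2}}{2} + 4 \right)}}{2} - \frac{x^{2}}{2} + \frac{4 \log{\left(3 x^{2} + 8 \right)}}{3}] = x \log{\left(\frac{3 x^{2}}{2} + 4 \right)} = f(x).

An antiderivative is F(x) = \frac{x^{2} \log{\left(\frac{3 x^{2}}{2} + 4 \right)}}{2} - \frac{x^{2}}{2} + \frac{4 \log{\left(3 x^{2} + 8 \right)}}{3}.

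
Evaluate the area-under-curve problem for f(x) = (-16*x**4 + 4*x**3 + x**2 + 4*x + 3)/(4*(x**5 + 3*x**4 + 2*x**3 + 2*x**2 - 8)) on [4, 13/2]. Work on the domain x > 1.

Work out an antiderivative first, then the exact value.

Antiderivative: F(x) = (-16*(x + 2)*log(x - 1) - 1626*(x + 2)*log(x + 2) - 43*(x + 2)*log(x**2 + 2) + 323*sqrt(2)*(x + 2)*atan(sqrt(2)*x/2) - 1734)/(432*(x + 2)); value = -271*log(17/2)/72 - 323*sqrt(2)*atan(2*sqrt(2))/432 - 43*log(177/4)/432 - log(11/2)/27 + log(3)/27 + 85/432 + 43*log(18)/432 + 323*sqrt(2)*atan(13*sqrt(2)/4)/432 + 271*log(6)/72

The denominator factors as 4*(x - 1)*(x + 2)**2*(x**2 + 2); partial fractions split f into directly integrable pieces: -(43*x - 323)/(216*(x**2 + 2)) - 271/(72*(x + 2)) + 289/(72*(x + 2)**2) - 1/(27*(x - 1)).
F(x) = (-16*(x + 2)*log(x - 1) - 1626*(x + 2)*log(x + 2) - 43*(x + 2)*log(x**2 + 2) + 323*sqrt(2)*(x + 2)*atan(sqrt(2)*x/2) - 1734)/(432*(x + 2)) is an antiderivative of f.
Check: d/dx[(-16*(x + 2)*log(x - 1) - 1626*(x + 2)*log(x + 2) - 43*(x + 2)*log(x**2 + 2) + 323*sqrt(2)*(x + 2)*atan(sqrt(2)*x/2) - 1734)/(432*(x + 2))] = (-16*x**4 + 4*x**3 + x**2 + 4*x + 3)/(4*x**5 + 12*x**4 + 8*x**3 + 8*x**2 - 32), which equals f(x).
F(13/2) = -271*log(17/2)/72 - 17/36 - 43*log(177/4)/432 - log(11/2)/27 + 323*sqrt(2)*atan(13*sqrt(2)/4)/432; F(4) = -271*log(6)/72 - 289/432 - 43*log(18)/432 - log(3)/27 + 323*sqrt(2)*atan(2*sqrt(2))/432.
Integral = F(13/2) - F(4) = -271*log(17/2)/72 - 323*sqrt(2)*atan(2*sqrt(2))/432 - 43*log(177/4)/432 - log(11/2)/27 + log(3)/27 + 85/432 + 43*log(18)/432 + 323*sqrt(2)*atan(13*sqrt(2)/4)/432 + 271*log(6)/72.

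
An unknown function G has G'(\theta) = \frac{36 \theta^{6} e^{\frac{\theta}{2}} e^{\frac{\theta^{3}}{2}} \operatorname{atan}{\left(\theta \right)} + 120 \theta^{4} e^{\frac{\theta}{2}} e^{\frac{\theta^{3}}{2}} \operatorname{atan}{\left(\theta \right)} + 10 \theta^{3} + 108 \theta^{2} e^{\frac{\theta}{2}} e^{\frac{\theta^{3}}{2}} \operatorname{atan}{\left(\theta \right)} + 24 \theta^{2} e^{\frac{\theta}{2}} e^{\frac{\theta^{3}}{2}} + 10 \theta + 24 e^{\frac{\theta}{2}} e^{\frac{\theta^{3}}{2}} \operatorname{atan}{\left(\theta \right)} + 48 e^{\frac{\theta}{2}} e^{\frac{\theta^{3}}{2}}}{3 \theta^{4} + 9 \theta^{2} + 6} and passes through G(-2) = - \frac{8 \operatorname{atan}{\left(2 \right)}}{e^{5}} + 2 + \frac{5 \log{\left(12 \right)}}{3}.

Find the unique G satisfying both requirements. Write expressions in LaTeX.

Whatever form G(\theta) takes, its d/d\theta must return the stated G'(\theta).
A general antiderivative is 8 e^{\frac{\theta^{3}}{2} + \frac{\theta}{2}} \operatorname{atan}{\left(\theta \right)} + \frac{5 \log{\left(2 \theta^{2} + 4 \right)}}{3} + C.
The condition gives C = - \frac{8 \operatorname{atan}{\left(2 \right)}}{e^{5}} + 2 + \frac{5 \log{\left(12 \right)}}{3} - (- \frac{8 \operatorname{atan}{\left(2 \right)}}{e^{5}} + \frac{5 \log{\left(12 \right)}}{3}) = 2.
So G(\theta) = 8 e^{\frac{\theta^{3}}{2} + \frac{\theta}{2}} \operatorname{atan}{\left(\theta \right)} + \frac{5 \log{\left(2 \theta^{2} + 4 \right)}}{3} + 2.
Check: d/d\theta[8 e^{\frac{\theta^{3}}{2} + \frac{\theta}{2}} \operatorname{atan}{\left(\theta \right)} + \frac{5 \log{\left(2 \theta^{2} + 4 \right)}}{3} + 2] = \frac{36 \theta^{6} e^{\frac{\theta}{2}} e^{\frac{\theta^{3}}{2}} \operatorname{atan}{\left(\theta \right)} + 120 \theta^{4} e^{\frac{\theta}{2}} e^{\frac{\theta^{3}}{2}} \operatorname{atan}{\left(\theta \right)} + 10 \theta^{3} + 108 \theta^{2} e^{\frac{\theta}{2}} e^{\frac{\theta^{3}}{2}} \operatorname{atan}{\left(\theta \right)} + 24 \theta^{2} e^{\frac{\theta}{2}} e^{\frac{\theta^{3}}{2}} + 10 \theta + 24 e^{\frac{\theta}{2}} e^{\frac{\theta^{3}}{2}} \operatorname{atan}{\left(\theta \right)} + 48 e^{\frac{\theta}{2}} e^{\frac{\theta^{3}}{2}}}{3 \theta^{4} + 9 \theta^{2} + 6} = G'(\theta).

G(\theta) = 8 e^{\frac{\theta^{3}}{2} + \frac{\theta}{2}} \operatorname{atan}{\left(\theta \right)} + \frac{5 \log{\left(2 \theta^{2} + 4 \right)}}{3} + 2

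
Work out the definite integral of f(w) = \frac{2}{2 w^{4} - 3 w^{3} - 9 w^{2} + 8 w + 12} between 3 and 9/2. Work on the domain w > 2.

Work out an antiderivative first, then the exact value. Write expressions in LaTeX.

Antiderivative: F(w) = \frac{2 \left(- 13 w \log{\left(w - 2 \right)} + 49 w \log{\left(w + 1 \right)} - 36 w \log{\left(w + \frac{3}{2} \right)} + 26 \log{\left(w - 2 \right)} - 98 \log{\left(w + 1 \right)} + 72 \log{\left(w + \frac{3}{2} \right)} - 21\right)}{441 \left(w - 2\right)}; value = - \frac{2 \log{\left(4 \right)}}{9} - \frac{8 \log{\left(6 \right)}}{49} - \frac{26 \log{\left(\frac{5}{2} \right)}}{441} + \frac{2}{35} + \frac{8 \log{\left(\frac{9}{2} \right)}}{49} + \frac{2 \log{\left(\frac{11}{2} \right)}}{9}

The denominator factors as \left(w - 2\right)^{2} \left(w + 1\right) \left(2 w + 3\right); partial fractions split f into directly integrable pieces: - \frac{16}{49 \left(2 w + 3\right)} + \frac{2}{9 \left(w + 1\right)} - \frac{26}{441 \left(w - 2\right)} + \frac{2}{21 \left(w - 2\right)^{2}}.
F(w) = \frac{2 \left(- 13 w \log{\left(w - 2 \right)} + 49 w \log{\left(w + 1 \right)} - 36 w \log{\left(w + \frac{3}{2} \right)} + 26 \log{\left(w - 2 \right)} - 98 \log{\left(w + 1 \right)} + 72 \log{\left(w + \frac{3}{2} \right)} - 21\right)}{441 \left(w - 2\right)} is an antiderivative of f.
Check: d/dw[\frac{2 \left(- 13 w \log{\left(w - 2 \right)} + 49 w \log{\left(w + 1 \right)} - 36 w \log{\left(w + \frac{3}{2} \right)} + 26 \log{\left(w - 2 \right)} - 98 \log{\left(w + 1 \right)} + 72 \log{\left(w + \frac{3}{2} \right)} - 21\right)}{441 \left(w - 2\right)}] = \frac{2}{2 w^{4} - 3 w^{3} - 9 w^{2} + 8 w + 12} = f(w).
F(9/2) = - \frac{8 \log{\left(6 \right)}}{49} - \frac{26 \log{\left(\frac{5}{2} \right)}}{441} - \frac{4}{105} + \frac{2 \log{\left(\frac{11}{2} \right)}}{9}; F(3) = - \frac{8 \log{\left(\frac{9}{2} \right)}}{49} - \frac{2}{21} + \frac{2 \log{\left(4 \right)}}{9}.
Integral = F(9/2) - F(3) = - \frac{2 \log{\left(4 \right)}}{9} - \frac{8 \log{\left(6 \right)}}{49} - \frac{26 \log{\left(\frac{5}{2} \right)}}{441} + \frac{2}{35} + \frac{8 \log{\left(\frac{9}{2} \right)}}{49} + \frac{2 \log{\left(\frac{11}{2} \right)}}{9}.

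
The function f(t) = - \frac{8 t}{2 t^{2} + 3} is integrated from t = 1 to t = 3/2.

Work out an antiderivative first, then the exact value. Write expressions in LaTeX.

Antiderivative: F(t) = - 2 \log{\left(2 t^{2} + 3 \right)}; value = - 2 \log{\left(\frac{15}{2} \right)} + 2 \log{\left(5 \right)}

The substitution u = 2 t^{2} + 3 works: f is exactly (dF/du)*(du/dt) for that inner function.
F(t) = - 2 \log{\left(2 t^{2} + 3 \right)} is an antiderivative of f.
Check: d/dt[- 2 \log{\left(2 t^{2} + 3 \right)}] = - \frac{8 t}{2 t^{2} + 3} = f(t).
F(3/2) = - 2 \log{\left(\frac{15}{2} \right)}; F(1) = - 2 \log{\left(5 \right)}.
Integral = F(3/2) - F(1) = - 2 \log{\left(\frac{15}{2} \right)} + 2 \log{\left(5 \right)}.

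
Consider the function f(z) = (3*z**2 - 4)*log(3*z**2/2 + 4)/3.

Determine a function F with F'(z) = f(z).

For F(z) to be correct the identity F'(z) - f(z) = 0 must hold.
Check: d/dz[(9*z**3*log(3*z**2/2 + 4) - 6*z**3 - 36*z*log(3*z**2/2 + 4) + 120*z - 80*sqrt(6)*atan(sqrt(6)*z/4))/27] = z**2*log(3*z**2/2 + 4) - 4*log(3*z**2/2 + 4)/3, which equals f(z).

An antiderivative is F(z) = (9*z**3*log(3*z**2/2 + 4) - 6*z**3 - 36*z*log(3*z**2/2 + 4) + 120*z - 80*sqrt(6)*atan(sqrt(6)*z/4))/27.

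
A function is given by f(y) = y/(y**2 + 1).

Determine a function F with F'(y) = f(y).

f matches the chain-rule pattern g'(h)*h' with inner function h(y) = 2*y**2 + 2; substituting u = h(y) collapses the integral.
Check: d/dy[log(2*y**2 + 2)/2] = y/(y**2 + 1) = f(y).

An antiderivative is F(y) = log(2*y**2 + 2)/2.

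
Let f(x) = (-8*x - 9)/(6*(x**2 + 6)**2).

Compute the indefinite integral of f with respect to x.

For F(x) to be correct the identity F'(x) - f(x) = 0 must hold.
Check: d/dx[-(3*x - 16)/(24*x**2 + 144) - sqrt(6)*atan(sqrt(6)*x/6)/48] = (-8*x - 9)/(6*x**4 + 72*x**2 + 216), which equals f(x).

F(x) = -(3*x - 16)/(24*x**2 + 144) - sqrt(6)*atan(sqrt(6)*x/6)/48 + C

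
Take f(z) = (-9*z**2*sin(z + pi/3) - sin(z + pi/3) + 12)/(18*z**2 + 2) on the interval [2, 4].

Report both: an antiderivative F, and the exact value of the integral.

Antiderivative: F(z) = cos(z + pi/3)/2 + 2*atan(3*z); value = -2*atan(6) + cos(pi/3 + 4)/2 - cos(pi/3 + 2)/2 + 2*atan(12)

Differentiate the proposed F(z) back; it has to land on f(z) exactly.
F(z) = cos(z + pi/3)/2 + 2*atan(3*z) is an antiderivative of f.
Check: d/dz[cos(z + pi/3)/2 + 2*atan(3*z)] = (-9*z**2*sin(z + pi/3) - sin(z + pi/3) + 12)/(18*z**2 + 2) = f(z).
F(4) = cos(pi/3 + 4)/2 + 2*atan(12); F(2) = cos(pi/3 + 2)/2 + 2*atan(6).
Integral = F(4) - F(2) = -2*atan(6) + cos(pi/3 + 4)/2 - cos(pi/3 + 2)/2 + 2*atan(12).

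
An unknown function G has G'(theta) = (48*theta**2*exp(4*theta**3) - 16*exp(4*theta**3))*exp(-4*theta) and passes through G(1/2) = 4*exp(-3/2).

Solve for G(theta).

G(theta) = 4*exp(-4*theta)*exp(4*theta**3)

The substitution u = 4*theta**3 - 4*theta works: G'(theta) is exactly (dG/du)*(du/dtheta) for that inner function.
A general antiderivative is 4*exp(4*theta**3 - 4*theta) + C.
The condition gives C = 4*exp(-3/2) - (4*exp(-3/2)) = 0.
So G(theta) = 4*exp(-4*theta)*exp(4*theta**3).
Check: d/dtheta[4*exp(-4*theta)*exp(4*theta**3)] = (48*theta**2*exp(4*theta**3) - 16*exp(4*theta**3))*exp(-4*theta) = G'(theta).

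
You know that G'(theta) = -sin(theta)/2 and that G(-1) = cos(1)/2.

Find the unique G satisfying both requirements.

A candidate passes only if d/dtheta[G] lands on the given G'(theta) exactly.
A general antiderivative is cos(theta)/2 + C.
The condition gives C = cos(1)/2 - (cos(1)/2) = 0.
So G(theta) = cos(theta)/2.
Check: d/dtheta[cos(theta)/2] = -sin(theta)/2 = G'(theta).

G(theta) = cos(theta)/2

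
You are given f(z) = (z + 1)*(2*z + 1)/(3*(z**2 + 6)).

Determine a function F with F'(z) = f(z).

An antiderivative is F(z) = (12*z + 9*log(z**2 + 6) - 11*sqrt(6)*atan(sqrt(6)*z/6))/18.

Check any antiderivative F(z) by computing F'(z) and comparing it with f(z).
Check: d/dz[(12*z + 9*log(z**2 + 6) - 11*sqrt(6)*atan(sqrt(6)*z/6))/18] = (2*z**2 + 3*z + 1)/(3*z**2 + 18), which equals f(z).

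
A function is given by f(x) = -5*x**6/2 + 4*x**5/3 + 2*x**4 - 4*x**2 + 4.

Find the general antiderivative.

Integrate term by term and add the pieces.
Check: d/dx[-5*x**7/14 + 2*x**6/9 + 2*x**5/5 - 4*x**3/3 + 4*x] = -5*x**6/2 + 4*x**5/3 + 2*x**4 - 4*x**2 + 4 = f(x).

F(x) = -5*x**7/14 + 2*x**6/9 + 2*x**5/5 - 4*x**3/3 + 4*x + C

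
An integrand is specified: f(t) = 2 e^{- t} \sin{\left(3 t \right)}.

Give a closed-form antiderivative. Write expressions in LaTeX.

Differentiate the proposed F(t) back; it has to land on f(t) exactly.
Check: d/dt[- \frac{\left(\sin{\left(3 t \right)} + 3 \cos{\left(3 t \right)}\right) e^{- t}}{5}] = 2 e^{- t} \sin{\left(3 t \right)} = f(t).

An antiderivative is F(t) = - \frac{\left(\sin{\left(3 t \right)} + 3 \cos{\left(3 t \right)}\right) e^{- t}}{5}.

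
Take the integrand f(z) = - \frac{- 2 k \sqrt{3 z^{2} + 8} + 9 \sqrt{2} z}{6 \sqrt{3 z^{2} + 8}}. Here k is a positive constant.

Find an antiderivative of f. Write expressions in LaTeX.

A first test for any F(z): its z-derivative must equal f(z) identically.
Check: d/dz[\frac{k z}{3} - \sqrt{\frac{3 z^{2}}{2} + 4}] = \frac{2 k \sqrt{3 z^{2} + 8} - 9 \sqrt{2} z}{6 \sqrt{3 z^{2} + 8}}, which equals f(z).

An antiderivative is F(z) = \frac{k z}{3} - \sqrt{\frac{3 z^{2}}{2} + 4}.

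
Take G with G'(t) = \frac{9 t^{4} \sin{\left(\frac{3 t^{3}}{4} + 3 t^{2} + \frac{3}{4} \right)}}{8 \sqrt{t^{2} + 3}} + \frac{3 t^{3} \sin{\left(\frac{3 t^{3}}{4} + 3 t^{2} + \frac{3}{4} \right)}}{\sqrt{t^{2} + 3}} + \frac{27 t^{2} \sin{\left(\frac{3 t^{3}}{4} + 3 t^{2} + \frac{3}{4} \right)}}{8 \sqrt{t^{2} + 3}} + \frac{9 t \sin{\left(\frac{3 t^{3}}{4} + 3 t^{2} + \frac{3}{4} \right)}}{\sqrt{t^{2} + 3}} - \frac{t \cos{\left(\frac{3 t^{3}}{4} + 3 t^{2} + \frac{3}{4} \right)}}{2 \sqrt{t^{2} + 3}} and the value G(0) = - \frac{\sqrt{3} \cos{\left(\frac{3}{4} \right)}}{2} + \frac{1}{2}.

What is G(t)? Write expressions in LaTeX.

Recognize the product-rule pattern: G'(t) = u'v + uv' with u = - \frac{\sqrt{t^{2} + 3}}{2}, v = \cos{\left(\frac{3 t^{3}}{4} + 3 t^{2} + \frac{3}{4} \right)}, so integration by parts undoes it.
A general antiderivative is - \frac{\sqrt{t^{2} + 3} \cos{\left(\frac{3 t^{3}}{4} + 3 t^{2} + \frac{3}{4} \right)}}{2} + C.
The condition gives C = - \frac{\sqrt{3} \cos{\left(\frac{3}{4} \right)}}{2} + \frac{1}{2} - (- \frac{\sqrt{3} \cos{\left(\frac{3}{4} \right)}}{2}) = \frac{1}{2}.
So G(t) = \frac{- \sqrt{t^{2} + 3} \cos{\left(\frac{3 t^{3}}{4} + 3 t^{2} + \frac{3}{4} \right)} + 1}{2}.
Check: d/dt[\frac{- \sqrt{t^{2} + 3} \cos{\left(\frac{3 t^{3}}{4} + 3 t^{2} + \frac{3}{4} \right)} + 1}{2}] = \frac{9 t^{4} \sin{\left(\frac{3 t^{3}}{4} + 3 t^{2} + \frac{3}{4} \right)} + 24 t^{3} \sin{\left(\frac{3 t^{3}}{4} + 3 t^{2} + \frac{3}{4} \right)} + 27 t^{2} \sin{\left(\frac{3 t^{3}}{4} + 3 t^{2} + \frac{3}{4} \right)} + 72 t \sin{\left(\frac{3 t^{3}}{4} + 3 t^{2} + \frac{3}{4} \right)} - 4 t \cos{\left(\frac{3 t^{3}}{4} + 3 t^{2} + \frac{3}{4} \right)}}{8 \sqrt{t^{2} + 3}}, which equals G'(t).

G(t) = \frac{- \sqrt{t^{2} + 3} \cos{\left(\frac{3 t^{3}}{4} + 3 t^{2} + \frac{3}{4} \right)} + 1}{2}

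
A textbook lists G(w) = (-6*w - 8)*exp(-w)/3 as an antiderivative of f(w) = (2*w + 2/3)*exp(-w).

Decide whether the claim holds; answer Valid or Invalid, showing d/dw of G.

Valid. The derivative of G reproduces f.

d/dw[G] = (6*w + 2)*exp(-w)/3
This equals f(w) exactly, so the claim holds.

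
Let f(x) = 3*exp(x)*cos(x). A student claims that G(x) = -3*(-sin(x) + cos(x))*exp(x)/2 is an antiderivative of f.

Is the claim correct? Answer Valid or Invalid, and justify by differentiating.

d/dx[G] = 3*exp(x)*sin(x)
d/dx[G] - f(x) = 3*exp(x)*sin(x) - 3*exp(x)*cos(x) != 0.

Invalid: d/dx[G] - f = 3*exp(x)*sin(x) - 3*exp(x)*cos(x), which is not 0.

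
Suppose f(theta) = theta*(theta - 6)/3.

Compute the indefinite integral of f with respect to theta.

F(theta) = theta**2*(theta - 9)/9 + C

Any candidate F(theta) must reproduce f(theta) exactly when differentiated.
Check: d/dtheta[theta**2*(theta - 9)/9] = theta**2/3 - 2*theta, which equals f(theta).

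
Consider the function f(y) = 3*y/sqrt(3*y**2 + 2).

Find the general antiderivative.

F(y) = sqrt(3*y**2 + 2) + C

f matches the chain-rule pattern g'(h)*h' with inner function h(y) = 3*y**2 + 2; substituting u = h(y) collapses the integral.
Check: d/dy[sqrt(3*y**2 + 2)] = 3*y/sqrt(3*y**2 + 2) = f(y).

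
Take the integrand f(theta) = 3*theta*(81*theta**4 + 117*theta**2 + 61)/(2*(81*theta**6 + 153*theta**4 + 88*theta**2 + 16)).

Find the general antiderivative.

A candidate is checked by its d/dtheta: the result must match f(theta).
Check: d/dtheta[3*log(theta**2/2 + 1/2)/4 - 5/(12*theta**2 + 16/3)] = (243*theta**5 + 351*theta**3 + 183*theta)/(162*theta**6 + 306*theta**4 + 176*theta**2 + 32), which equals f(theta).

F(theta) = 3*log(theta**2/2 + 1/2)/4 - 5/(12*theta**2 + 16/3) + C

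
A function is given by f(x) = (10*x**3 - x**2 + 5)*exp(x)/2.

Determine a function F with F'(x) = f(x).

An antiderivative is F(x) = (2*x - 3)*(5*x**2 - 8*x + 19)*exp(x)/2.

Recognize the product-rule pattern: f = u'v + uv' with u = 5*x**3 - 31*x**2/2 + 31*x - 57/2, v = exp(x), so integration by parts undoes it.
Check: d/dx[(2*x - 3)*(5*x**2 - 8*x + 19)*exp(x)/2] = 5*x**3*exp(x) - x**2*exp(x)/2 + 5*exp(x)/2, which equals f(x).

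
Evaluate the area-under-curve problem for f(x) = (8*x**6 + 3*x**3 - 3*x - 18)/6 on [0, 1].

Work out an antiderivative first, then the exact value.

An antiderivative F(x) passes only if d/dx[F] lands on f(x) exactly.
F(x) = 4*x**7/21 + x**4/8 - x**2/4 - 3*x is an antiderivative of f.
Check: d/dx[4*x**7/21 + x**4/8 - x**2/4 - 3*x] = 4*x**6/3 + x**3/2 - x/2 - 3, which equals f(x).
F(1) = -493/168; F(0) = 0.
Integral = F(1) - F(0) = -493/168.

Antiderivative: F(x) = 4*x**7/21 + x**4/8 - x**2/4 - 3*x; value = -493/168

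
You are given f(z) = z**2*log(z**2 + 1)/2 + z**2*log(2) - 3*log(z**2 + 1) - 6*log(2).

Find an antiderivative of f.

The integrand splits into summands that can be handled one at a time.
Check: d/dz[-z**3/9 + 19*z/3 + (z**3/6 - 3*z)*log(4*z**2 + 4) - 19*atan(z)/3] = z**2*log(z**2 + 1)/2 + z**2*log(2) - 3*log(z**2 + 1) - 6*log(2) = f(z).

An antiderivative is F(z) = -z**3/9 + 19*z/3 + (z**3/6 - 3*z)*log(4*z**2 + 4) - 19*atan(z)/3.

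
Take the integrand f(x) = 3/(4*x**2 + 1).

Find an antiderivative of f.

For F(x) to be correct the identity F'(x) - f(x) = 0 must hold.
Check: d/dx[3*atan(2*x)/2] = 3/(4*x**2 + 1) = f(x).

An antiderivative is F(x) = 3*atan(2*x)/2.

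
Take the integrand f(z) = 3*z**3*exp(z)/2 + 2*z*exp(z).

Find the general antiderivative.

f has the shape u'v + uv' for u = 3*z**3/2 - 9*z**2/2 + 11*z - 11 and v = exp(z) — it is the derivative of the product u*v.
Check: d/dz[3*z**3*exp(z)/2 - 9*z**2*exp(z)/2 + 11*z*exp(z) - 11*exp(z)] = 3*z**3*exp(z)/2 + 2*z*exp(z) = f(z).

F(z) = 3*z**3*exp(z)/2 - 9*z**2*exp(z)/2 + 11*z*exp(z) - 11*exp(z) + C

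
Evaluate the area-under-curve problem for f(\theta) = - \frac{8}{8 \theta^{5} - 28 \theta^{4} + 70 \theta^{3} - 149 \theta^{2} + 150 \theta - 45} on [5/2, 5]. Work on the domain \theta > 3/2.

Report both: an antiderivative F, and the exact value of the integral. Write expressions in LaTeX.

Antiderivative: F(\theta) = \frac{4 \left(4305 \left(2 \theta - 3\right) \log{\left(\theta - \frac{3}{2} \right)} - 4205 \left(2 \theta - 3\right) \log{\left(\theta - \frac{1}{2} \right)} - 50 \left(2 \theta - 3\right) \log{\left(\theta^{2} + 5 \right)} - 262 \sqrt{5} \left(2 \theta - 3\right) \operatorname{atan}{\left(\frac{\sqrt{5} \theta}{5} \right)} + 6090\right)}{88305 \left(2 \theta - 3\right)}; value = - \frac{4 \log{\left(\frac{9}{2} \right)}}{21} - \frac{20}{203} - \frac{1048 \sqrt{5} \operatorname{atan}{\left(\sqrt{5} \right)}}{88305} - \frac{40 \log{\left(30 \right)}}{17661} + \frac{40 \log{\left(\frac{45}{4} \right)}}{17661} + \frac{1048 \sqrt{5} \operatorname{atan}{\left(\frac{\sqrt{5}}{2} \right)}}{88305} + \frac{4 \log{\left(2 \right)}}{21} + \frac{164 \log{\left(\frac{7}{2} \right)}}{841}

Factor the denominator (\left(2 \theta - 3\right)^{2} \left(2 \theta - 1\right) \left(\theta^{2} + 5\right)) and decompose: f = - \frac{8 \left(10 \theta + 131\right)}{17661 \left(\theta^{2} + 5\right)} - \frac{8}{21 \left(2 \theta - 1\right)} + \frac{328}{841 \left(2 \theta - 3\right)} - \frac{16}{29 \left(2 \theta - 3\right)^{2}}; each piece integrates to a log, atan, or power term.
F(\theta) = \frac{4 \left(4305 \left(2 \theta - 3\right) \log{\left(\theta - \frac{3}{2} \right)} - 4205 \left(2 \theta - 3\right) \log{\left(\theta - \frac{1}{2} \right)} - 50 \left(2 \theta - 3\right) \log{\left(\theta^{2} + 5 \right)} - 262 \sqrt{5} \left(2 \theta - 3\right) \operatorname{atan}{\left(\frac{\sqrt{5} \theta}{5} \right)} + 6090\right)}{88305 \left(2 \theta - 3\right)} is an antiderivative of f.
Check: d/d\theta[\frac{4 \left(4305 \left(2 \theta - 3\right) \log{\left(\theta - \frac{3}{2} \right)} - 4205 \left(2 \theta - 3\right) \log{\left(\theta - \frac{1}{2} \right)} - 50 \left(2 \theta - 3\right) \log{\left(\theta^{2} + 5 \right)} - 262 \sqrt{5} \left(2 \theta - 3\right) \operatorname{atan}{\left(\frac{\sqrt{5} \theta}{5} \right)} + 6090\right)}{88305 \left(2 \theta - 3\right)}] = - \frac{8}{8 \theta^{5} - 28 \theta^{4} + 70 \theta^{3} - 149 \theta^{2} + 150 \theta - 45} = f(\theta).
F(5) = - \frac{4 \log{\left(\frac{9}{2} \right)}}{21} - \frac{1048 \sqrt{5} \operatorname{atan}{\left(\sqrt{5} \right)}}{88305} - \frac{40 \log{\left(30 \right)}}{17661} + \frac{8}{203} + \frac{164 \log{\left(\frac{7}{2} \right)}}{841}; F(5/2) = - \frac{4 \log{\left(2 \right)}}{21} - \frac{1048 \sqrt{5} \operatorname{atan}{\left(\frac{\sqrt{5}}{2} \right)}}{88305} - \frac{40 \log{\left(\frac{45}{4} \right)}}{17661} + \frac{4}{29}.
Integral = F(5) - F(5/2) = - \frac{4 \log{\left(\frac{9}{2} \right)}}{21} - \frac{20}{203} - \frac{1048 \sqrt{5} \operatorname{atan}{\left(\sqrt{5} \right)}}{88305} - \frac{40 \log{\left(30 \right)}}{17661} + \frac{40 \log{\left(\frac{45}{4} \right)}}{17661} + \frac{1048 \sqrt{5} \operatorname{atan}{\left(\frac{\sqrt{5}}{2} \right)}}{88305} + \frac{4 \log{\left(2 \right)}}{21} + \frac{164 \log{\left(\frac{7}{2} \right)}}{841}.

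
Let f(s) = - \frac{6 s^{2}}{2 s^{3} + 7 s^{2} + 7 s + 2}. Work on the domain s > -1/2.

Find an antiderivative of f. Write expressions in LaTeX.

An antiderivative is F(s) = - \log{\left(s + \frac{1}{2} \right)} + 6 \log{\left(s + 1 \right)} - 8 \log{\left(s + 2 \right)}.

Factor the denominator (\left(s + 1\right) \left(s + 2\right) \left(2 s + 1\right)) and decompose: f = - \frac{2}{2 s + 1} - \frac{8}{s + 2} + \frac{6}{s + 1}; each piece integrates to a log, atan, or power term.
Check: d/ds[- \log{\left(s + \frac{1}{2} \right)} + 6 \log{\left(s + 1 \right)} - 8 \log{\left(s + 2 \right)}] = - \frac{6 s^{2}}{2 s^{3} + 7 s^{2} + 7 s + 2} = f(s).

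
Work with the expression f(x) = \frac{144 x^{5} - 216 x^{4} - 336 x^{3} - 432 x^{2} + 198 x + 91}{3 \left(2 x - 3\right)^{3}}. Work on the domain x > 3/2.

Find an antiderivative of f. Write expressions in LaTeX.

An antiderivative is F(x) = \frac{4 \left(2 x^{5} + 3 x^{4} + 4 x^{3} - \frac{5 x^{2}}{2} - \frac{3 x}{4} - \frac{4}{3}\right)}{\left(2 x - 3\right)^{2}}.

Recognize the product-rule pattern: f = u'v + uv' with u = \frac{4}{\left(2 x - 3\right)^{2}}, v = 2 x^{5} + 3 x^{4} + 4 x^{3} - \frac{5 x^{2}}{2} - \frac{3 x}{4} - \frac{4}{3}, so integration by parts undoes it.
Check: d/dx[\frac{4 \left(2 x^{5} + 3 x^{4} + 4 x^{3} - \frac{5 x^{2}}{2} - \frac{3 x}{4} - \frac{4}{3}\right)}{\left(2 x - 3\right)^{2}}] = \frac{144 x^{5} - 216 x^{4} - 336 x^{3} - 432 x^{2} + 198 x + 91}{24 x^{3} - 108 x^{2} + 162 x - 81}, which equals f(x).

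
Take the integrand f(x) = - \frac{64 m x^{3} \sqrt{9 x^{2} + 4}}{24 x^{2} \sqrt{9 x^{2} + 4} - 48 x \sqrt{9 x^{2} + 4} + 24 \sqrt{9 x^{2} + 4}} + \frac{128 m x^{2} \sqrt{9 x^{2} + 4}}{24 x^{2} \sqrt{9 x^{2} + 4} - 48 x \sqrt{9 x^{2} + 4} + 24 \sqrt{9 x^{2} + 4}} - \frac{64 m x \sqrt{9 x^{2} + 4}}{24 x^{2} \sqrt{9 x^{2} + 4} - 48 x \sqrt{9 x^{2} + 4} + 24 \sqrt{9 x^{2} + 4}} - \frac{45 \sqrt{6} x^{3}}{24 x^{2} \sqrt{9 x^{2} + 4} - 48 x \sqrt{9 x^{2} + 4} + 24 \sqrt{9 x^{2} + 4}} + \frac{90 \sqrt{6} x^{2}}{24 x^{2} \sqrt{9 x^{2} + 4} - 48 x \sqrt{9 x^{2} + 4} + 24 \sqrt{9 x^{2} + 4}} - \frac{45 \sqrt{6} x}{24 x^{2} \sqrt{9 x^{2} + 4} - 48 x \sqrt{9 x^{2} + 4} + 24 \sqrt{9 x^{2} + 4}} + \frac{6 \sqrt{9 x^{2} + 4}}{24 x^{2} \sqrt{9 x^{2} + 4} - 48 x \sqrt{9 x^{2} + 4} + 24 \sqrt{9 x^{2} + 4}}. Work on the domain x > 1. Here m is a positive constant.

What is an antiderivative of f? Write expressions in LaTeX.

Integrate term by term and add the pieces.
Check: d/dx[\frac{- 32 m x^{2} \left(x - 1\right) - 5 \sqrt{6} \left(x - 1\right) \sqrt{9 x^{2} + 4} - 6}{24 \left(x - 1\right)}] = \frac{- 64 m x^{3} \sqrt{9 x^{2} + 4} + 128 m x^{2} \sqrt{9 x^{2} + 4} - 64 m x \sqrt{9 x^{2} + 4} - 45 \sqrt{6} x^{3} + 90 \sqrt{6} x^{2} - 45 \sqrt{6} x + 6 \sqrt{9 x^{2} + 4}}{24 x^{2} \sqrt{9 x^{2} + 4} - 48 x \sqrt{9 x^{2} + 4} + 24 \sqrt{9 x^{2} + 4}}, which equals f(x).

An antiderivative is F(x) = \frac{- 32 m x^{2} \left(x - 1\right) - 5 \sqrt{6} \left(x - 1\right) \sqrt{9 x^{2} + 4} - 6}{24 \left(x - 1\right)}.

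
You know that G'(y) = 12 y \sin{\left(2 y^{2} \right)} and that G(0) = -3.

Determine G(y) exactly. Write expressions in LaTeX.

The substitution u = 2 y^{2} works: G'(y) is exactly (dG/du)*(du/dy) for that inner function.
A general antiderivative is - 3 \cos{\left(2 y^{2} \right)} + C.
The condition gives C = -3 - (-3) = 0.
So G(y) = - 3 \cos{\left(2 y^{2} \right)}.
Check: d/dy[- 3 \cos{\left(2 y^{2} \right)}] = 12 y \sin{\left(2 y^{2} \right)} = G'(y).

G(y) = - 3 \cos{\left(2 y^{2} \right)}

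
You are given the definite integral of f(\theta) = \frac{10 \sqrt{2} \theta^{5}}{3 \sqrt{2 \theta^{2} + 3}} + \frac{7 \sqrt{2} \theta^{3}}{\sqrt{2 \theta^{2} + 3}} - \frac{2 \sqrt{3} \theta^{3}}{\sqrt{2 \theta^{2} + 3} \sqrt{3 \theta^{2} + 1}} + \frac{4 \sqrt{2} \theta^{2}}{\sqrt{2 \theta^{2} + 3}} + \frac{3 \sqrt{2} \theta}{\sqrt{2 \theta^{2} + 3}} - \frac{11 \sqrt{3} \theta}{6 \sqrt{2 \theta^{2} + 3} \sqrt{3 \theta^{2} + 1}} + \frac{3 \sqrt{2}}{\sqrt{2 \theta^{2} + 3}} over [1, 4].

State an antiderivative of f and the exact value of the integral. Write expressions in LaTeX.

Antiderivative: F(\theta) = \frac{\sqrt{3} \left(2 \sqrt{6} \theta^{4} \sqrt{2 \theta^{2} + 3} + 3 \sqrt{6} \theta^{2} \sqrt{2 \theta^{2} + 3} + 6 \sqrt{6} \theta \sqrt{2 \theta^{2} + 3} - 3 \sqrt{2 \theta^{2} + 3} \sqrt{3 \theta^{2} + 1}\right)}{18}; value = - \frac{7 \sqrt{105}}{6} - \frac{11 \sqrt{10}}{6} + \frac{\sqrt{15}}{3} + \frac{292 \sqrt{70}}{3}

f has the shape u'v + uv' for u = \sqrt{4 \theta^{2} + 6} and v = \frac{\theta^{4}}{3} + \frac{\theta^{2}}{2} + \theta - \frac{\sqrt{2 \theta^{2} + \frac{2}{3}}}{4} — it is the derivative of the product u*v.
F(\theta) = \frac{\sqrt{3} \left(2 \sqrt{6} \theta^{4} \sqrt{2 \theta^{2} + 3} + 3 \sqrt{6} \theta^{2} \sqrt{2 \theta^{2} + 3} + 6 \sqrt{6} \theta \sqrt{2 \theta^{2} + 3} - 3 \sqrt{2 \theta^{2} + 3} \sqrt{3 \theta^{2} + 1}\right)}{18} is an antiderivative of f.
Check: d/d\theta[\frac{\sqrt{3} \left(2 \sqrt{6} \theta^{4} \sqrt{2 \theta^{2} + 3} + 3 \sqrt{6} \theta^{2} \sqrt{2 \theta^{2} + 3} + 6 \sqrt{6} \theta \sqrt{2 \theta^{2} + 3} - 3 \sqrt{2 \theta^{2} + 3} \sqrt{3 \theta^{2} + 1}\right)}{18}] = \frac{20 \sqrt{2} \theta^{5} \sqrt{3 \theta^{2} + 1} + 42 \sqrt{2} \theta^{3} \sqrt{3 \theta^{2} + 1} - 12 \sqrt{3} \theta^{3} + 24 \sqrt{2} \theta^{2} \sqrt{3 \theta^{2} + 1} + 18 \sqrt{2} \theta \sqrt{3 \theta^{2} + 1} - 11 \sqrt{3} \theta + 18 \sqrt{2} \sqrt{3 \theta^{2} + 1}}{6 \sqrt{2 \theta^{2} + 3} \sqrt{3 \theta^{2} + 1}}, which equals f(\theta).
F(4) = - \frac{7 \sqrt{105}}{6} + \frac{292 \sqrt{70}}{3}; F(1) = - \frac{\sqrt{15}}{3} + \frac{11 \sqrt{10}}{6}.
Integral = F(4) - F(1) = - \frac{7 \sqrt{105}}{6} - \frac{11 \sqrt{10}}{6} + \frac{\sqrt{15}}{3} + \frac{292 \sqrt{70}}{3}.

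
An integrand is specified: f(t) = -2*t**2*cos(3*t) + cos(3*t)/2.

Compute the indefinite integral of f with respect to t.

F(t) = -2*t**2*sin(3*t)/3 - 4*t*cos(3*t)/9 + 17*sin(3*t)/54 + C

The integrand splits into summands that can be handled one at a time.
Check: d/dt[-2*t**2*sin(3*t)/3 - 4*t*cos(3*t)/9 + 17*sin(3*t)/54] = -2*t**2*cos(3*t) + cos(3*t)/2 = f(t).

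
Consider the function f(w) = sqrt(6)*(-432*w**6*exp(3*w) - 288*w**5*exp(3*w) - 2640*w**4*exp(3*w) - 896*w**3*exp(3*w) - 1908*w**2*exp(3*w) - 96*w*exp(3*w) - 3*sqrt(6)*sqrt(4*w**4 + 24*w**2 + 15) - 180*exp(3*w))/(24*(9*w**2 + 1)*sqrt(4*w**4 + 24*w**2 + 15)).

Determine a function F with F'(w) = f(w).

Differentiate the proposed F(w) back; it has to land on f(w) exactly.
Check: d/dw[-(2*sqrt(6)*sqrt(4*w**4 + 24*w**2 + 15)*exp(3*w) + 3*atan(3*w))/12] = (-216*sqrt(6)*w**6*exp(3*w) - 144*sqrt(6)*w**5*exp(3*w) - 1320*sqrt(6)*w**4*exp(3*w) - 448*sqrt(6)*w**3*exp(3*w) - 954*sqrt(6)*w**2*exp(3*w) - 48*sqrt(6)*w*exp(3*w) - 9*sqrt(4*w**4 + 24*w**2 + 15) - 90*sqrt(6)*exp(3*w))/(108*w**2*sqrt(4*w**4 + 24*w**2 + 15) + 12*sqrt(4*w**4 + 24*w**2 + 15)), which equals f(w).

An antiderivative is F(w) = -(2*sqrt(6)*sqrt(4*w**4 + 24*w**2 + 15)*exp(3*w) + 3*atan(3*w))/12.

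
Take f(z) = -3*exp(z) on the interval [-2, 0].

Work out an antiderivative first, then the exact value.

Antiderivative: F(z) = -3*exp(z); value = -3 + 3*exp(-2)

Any candidate F(z) must reproduce f(z) exactly when differentiated.
F(z) = -3*exp(z) is an antiderivative of f.
Check: d/dz[-3*exp(z)] = -3*exp(z) = f(z).
F(0) = -3; F(-2) = -3*exp(-2).
Integral = F(0) - F(-2) = -3 + 3*exp(-2).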